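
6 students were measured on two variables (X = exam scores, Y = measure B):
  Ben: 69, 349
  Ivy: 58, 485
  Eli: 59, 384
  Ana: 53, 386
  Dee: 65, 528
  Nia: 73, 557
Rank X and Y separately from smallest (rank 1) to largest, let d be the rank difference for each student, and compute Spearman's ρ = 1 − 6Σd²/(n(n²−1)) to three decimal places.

Ranks of variable 1: 5, 2, 3, 1, 4, 6
Ranks of variable 2: 1, 4, 2, 3, 5, 6
d = r₁ − r₂: 4, -2, 1, -2, -1, 0
d²: 16, 4, 1, 4, 1, 0; Σd² = 26
ρ = 1 − 6·26/(6·35) = 1 − 156/210 = 0.257

0.257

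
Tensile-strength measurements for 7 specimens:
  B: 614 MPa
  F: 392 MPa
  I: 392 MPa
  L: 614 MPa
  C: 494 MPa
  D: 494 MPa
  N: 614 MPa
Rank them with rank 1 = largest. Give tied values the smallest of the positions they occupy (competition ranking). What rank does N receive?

1

Sorted (descending): 614, 614, 614, 494, 494, 392, 392
The 3 values of 614 occupy positions 1–3 → each gets rank 1.
The 2 values of 494 occupy positions 4–5 → each gets rank 4.
The 2 values of 392 occupy positions 6–7 → each gets rank 6.
N has value 614 MPa → rank 1.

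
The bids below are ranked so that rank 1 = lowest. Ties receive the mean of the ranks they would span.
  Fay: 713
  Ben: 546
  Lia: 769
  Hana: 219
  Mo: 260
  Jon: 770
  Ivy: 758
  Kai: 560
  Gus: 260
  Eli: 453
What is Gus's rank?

Sorted (ascending): 219, 260, 260, 453, 546, 560, 713, 758, 769, 770
The 2 values of 260 occupy positions 2–3 → average rank (2+3)/2 = 2.5.
Gus has value 260 → rank 2.5.

2.5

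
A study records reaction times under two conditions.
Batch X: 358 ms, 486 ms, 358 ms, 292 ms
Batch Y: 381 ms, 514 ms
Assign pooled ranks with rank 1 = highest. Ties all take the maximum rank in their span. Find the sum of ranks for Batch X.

Sorted (descending): 514, 486, 381, 358, 358, 292
The 2 values of 358 occupy positions 4–5 → each gets rank 5.
Batch X values → pooled ranks: 358→5, 486→2, 358→5, 292→6
Rank sum = 5 + 2 + 5 + 6 = 18

18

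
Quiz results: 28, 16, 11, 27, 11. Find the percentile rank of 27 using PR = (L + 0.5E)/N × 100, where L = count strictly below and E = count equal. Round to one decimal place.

70.0

N = 5.
Strictly below 27: 3. Equal to 27: 1.
PR = (3 + 0.5·1)/5 × 100 = 70.0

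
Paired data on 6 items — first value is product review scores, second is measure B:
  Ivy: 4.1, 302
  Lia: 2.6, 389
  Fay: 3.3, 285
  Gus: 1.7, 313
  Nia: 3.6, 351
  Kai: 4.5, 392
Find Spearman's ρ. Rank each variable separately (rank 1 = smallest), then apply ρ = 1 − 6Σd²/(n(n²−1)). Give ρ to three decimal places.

Ranks of variable 1: 5, 2, 3, 1, 4, 6
Ranks of variable 2: 2, 5, 1, 3, 4, 6
d = r₁ − r₂: 3, -3, 2, -2, 0, 0
d²: 9, 9, 4, 4, 0, 0; Σd² = 26
ρ = 1 − 6·26/(6·35) = 1 − 156/210 = 0.257

0.257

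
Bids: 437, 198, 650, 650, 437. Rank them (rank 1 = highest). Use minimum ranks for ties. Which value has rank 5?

Sorted (descending): 650, 650, 437, 437, 198
The 2 values of 650 occupy positions 1–2 → each gets rank 1.
The 2 values of 437 occupy positions 3–4 → each gets rank 3.
Rank 5 → value 198.

198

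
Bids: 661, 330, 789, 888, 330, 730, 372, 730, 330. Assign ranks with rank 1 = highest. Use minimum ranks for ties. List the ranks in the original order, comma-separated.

Sorted (descending): 888, 789, 730, 730, 661, 372, 330, 330, 330
The 2 values of 730 occupy positions 3–4 → each gets rank 3.
The 3 values of 330 occupy positions 7–9 → each gets rank 7.

5, 7, 2, 1, 7, 3, 6, 3, 7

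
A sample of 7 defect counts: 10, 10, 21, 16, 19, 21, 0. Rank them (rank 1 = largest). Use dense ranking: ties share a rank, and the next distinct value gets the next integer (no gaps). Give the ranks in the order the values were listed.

Sorted (descending): 21, 21, 19, 16, 10, 10, 0
The 2 values of 21 share dense rank 1.
The 2 values of 10 share dense rank 4.
Remaining distinct values take the next consecutive integers.

4, 4, 1, 3, 2, 1, 5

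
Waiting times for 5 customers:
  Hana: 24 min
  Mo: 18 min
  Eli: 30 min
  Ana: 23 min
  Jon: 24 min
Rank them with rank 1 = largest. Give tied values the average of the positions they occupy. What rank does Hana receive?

2.5

Sorted (descending): 30, 24, 24, 23, 18
The 2 values of 24 occupy positions 2–3 → average rank (2+3)/2 = 2.5.
Hana has value 24 min → rank 2.5.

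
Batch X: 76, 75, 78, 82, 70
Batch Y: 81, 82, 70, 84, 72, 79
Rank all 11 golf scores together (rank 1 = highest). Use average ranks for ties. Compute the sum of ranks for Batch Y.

32

Sorted (descending): 84, 82, 82, 81, 79, 78, 76, 75, 72, 70, 70
The 2 values of 82 occupy positions 2–3 → average rank (2+3)/2 = 2.5.
The 2 values of 70 occupy positions 10–11 → average rank (10+11)/2 = 10.5.
Batch Y values → pooled ranks: 81→4, 82→2.5, 70→10.5, 84→1, 72→9, 79→5
Rank sum = 4 + 2.5 + 10.5 + 1 + 9 + 5 = 32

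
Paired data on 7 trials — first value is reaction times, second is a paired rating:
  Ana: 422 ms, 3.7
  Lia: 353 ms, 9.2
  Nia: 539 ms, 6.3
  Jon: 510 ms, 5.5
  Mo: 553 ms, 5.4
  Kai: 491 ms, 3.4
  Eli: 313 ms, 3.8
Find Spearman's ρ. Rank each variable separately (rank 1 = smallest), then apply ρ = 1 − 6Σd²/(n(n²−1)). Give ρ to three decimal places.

Ranks of variable 1: 3, 2, 6, 5, 7, 4, 1
Ranks of variable 2: 2, 7, 6, 5, 4, 1, 3
d = r₁ − r₂: 1, -5, 0, 0, 3, 3, -2
d²: 1, 25, 0, 0, 9, 9, 4; Σd² = 48
ρ = 1 − 6·48/(7·48) = 1 − 288/336 = 0.143

0.143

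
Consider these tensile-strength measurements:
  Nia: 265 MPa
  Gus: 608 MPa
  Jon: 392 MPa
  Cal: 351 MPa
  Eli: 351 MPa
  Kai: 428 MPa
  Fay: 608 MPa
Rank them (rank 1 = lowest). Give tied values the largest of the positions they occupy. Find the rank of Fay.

7

Sorted (ascending): 265, 351, 351, 392, 428, 608, 608
The 2 values of 351 occupy positions 2–3 → each gets rank 3.
The 2 values of 608 occupy positions 6–7 → each gets rank 7.
Fay has value 608 MPa → rank 7.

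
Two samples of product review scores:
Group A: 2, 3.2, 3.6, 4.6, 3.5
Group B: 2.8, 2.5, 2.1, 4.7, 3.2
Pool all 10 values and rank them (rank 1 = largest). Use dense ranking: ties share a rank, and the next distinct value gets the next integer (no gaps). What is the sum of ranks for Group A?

Sorted (descending): 4.7, 4.6, 3.6, 3.5, 3.2, 3.2, 2.8, 2.5, 2.1, 2
The 2 values of 3.2 share dense rank 5.
Remaining distinct values take the next consecutive integers.
Group A values → pooled ranks: 2→9, 3.2→5, 3.6→3, 4.6→2, 3.5→4
Rank sum = 9 + 5 + 3 + 2 + 4 = 23

23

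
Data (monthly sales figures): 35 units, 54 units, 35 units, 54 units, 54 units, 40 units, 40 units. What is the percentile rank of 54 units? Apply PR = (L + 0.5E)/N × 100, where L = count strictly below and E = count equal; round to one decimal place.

N = 7.
Strictly below 54: 4. Equal to 54: 3.
PR = (4 + 0.5·3)/7 × 100 = 78.6

78.6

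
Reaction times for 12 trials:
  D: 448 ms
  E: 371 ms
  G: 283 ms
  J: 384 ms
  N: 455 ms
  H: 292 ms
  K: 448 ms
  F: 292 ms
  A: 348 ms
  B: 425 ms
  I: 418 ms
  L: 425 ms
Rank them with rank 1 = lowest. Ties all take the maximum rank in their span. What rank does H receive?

Sorted (ascending): 283, 292, 292, 348, 371, 384, 418, 425, 425, 448, 448, 455
The 2 values of 292 occupy positions 2–3 → each gets rank 3.
The 2 values of 425 occupy positions 8–9 → each gets rank 9.
The 2 values of 448 occupy positions 10–11 → each gets rank 11.
H has value 292 ms → rank 3.

3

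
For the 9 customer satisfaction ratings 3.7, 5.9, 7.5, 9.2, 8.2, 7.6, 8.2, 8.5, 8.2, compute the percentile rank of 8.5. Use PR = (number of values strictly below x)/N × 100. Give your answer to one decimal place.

77.8

N = 9.
Strictly below 8.5: 7. Equal to 8.5: 1.
PR = 7/9 × 100 = 77.8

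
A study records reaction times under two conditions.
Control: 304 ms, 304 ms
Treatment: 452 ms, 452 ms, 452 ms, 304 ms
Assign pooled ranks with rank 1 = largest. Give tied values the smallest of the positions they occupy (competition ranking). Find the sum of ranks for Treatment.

7

Sorted (descending): 452, 452, 452, 304, 304, 304
The 3 values of 452 occupy positions 1–3 → each gets rank 1.
The 3 values of 304 occupy positions 4–6 → each gets rank 4.
Treatment values → pooled ranks: 452→1, 452→1, 452→1, 304→4
Rank sum = 1 + 1 + 1 + 4 = 7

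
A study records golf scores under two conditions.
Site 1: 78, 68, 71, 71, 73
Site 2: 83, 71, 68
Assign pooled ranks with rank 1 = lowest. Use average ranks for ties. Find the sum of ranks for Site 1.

Sorted (ascending): 68, 68, 71, 71, 71, 73, 78, 83
The 2 values of 68 occupy positions 1–2 → average rank (1+2)/2 = 1.5.
The 3 values of 71 occupy positions 3–5 → average rank 4.
Site 1 values → pooled ranks: 78→7, 68→1.5, 71→4, 71→4, 73→6
Rank sum = 7 + 1.5 + 4 + 4 + 6 = 22.5

22.5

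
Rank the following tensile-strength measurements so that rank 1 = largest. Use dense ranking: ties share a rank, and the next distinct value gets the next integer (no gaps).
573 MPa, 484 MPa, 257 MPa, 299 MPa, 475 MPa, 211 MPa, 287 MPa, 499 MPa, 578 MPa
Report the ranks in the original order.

2, 4, 8, 6, 5, 9, 7, 3, 1

Sorted (descending): 578, 573, 499, 484, 475, 299, 287, 257, 211
No ties — each value takes its position as its rank.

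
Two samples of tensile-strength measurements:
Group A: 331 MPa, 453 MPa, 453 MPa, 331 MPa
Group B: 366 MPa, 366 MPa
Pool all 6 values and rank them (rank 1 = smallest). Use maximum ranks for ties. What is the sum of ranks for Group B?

Sorted (ascending): 331, 331, 366, 366, 453, 453
The 2 values of 331 occupy positions 1–2 → each gets rank 2.
The 2 values of 366 occupy positions 3–4 → each gets rank 4.
The 2 values of 453 occupy positions 5–6 → each gets rank 6.
Group B values → pooled ranks: 366→4, 366→4
Rank sum = 4 + 4 = 8

8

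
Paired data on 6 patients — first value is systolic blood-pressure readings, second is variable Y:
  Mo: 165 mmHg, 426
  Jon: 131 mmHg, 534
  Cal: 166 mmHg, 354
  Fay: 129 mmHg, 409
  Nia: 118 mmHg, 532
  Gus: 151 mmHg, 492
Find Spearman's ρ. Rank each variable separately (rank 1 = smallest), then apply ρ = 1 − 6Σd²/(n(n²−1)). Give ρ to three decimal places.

-0.543

Ranks of variable 1: 5, 3, 6, 2, 1, 4
Ranks of variable 2: 3, 6, 1, 2, 5, 4
d = r₁ − r₂: 2, -3, 5, 0, -4, 0
d²: 4, 9, 25, 0, 16, 0; Σd² = 54
ρ = 1 − 6·54/(6·35) = 1 − 324/210 = -0.543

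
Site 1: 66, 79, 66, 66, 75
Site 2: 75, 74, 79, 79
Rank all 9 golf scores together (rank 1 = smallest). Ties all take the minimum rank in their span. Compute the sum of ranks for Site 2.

23

Sorted (ascending): 66, 66, 66, 74, 75, 75, 79, 79, 79
The 3 values of 66 occupy positions 1–3 → each gets rank 1.
The 2 values of 75 occupy positions 5–6 → each gets rank 5.
The 3 values of 79 occupy positions 7–9 → each gets rank 7.
Site 2 values → pooled ranks: 75→5, 74→4, 79→7, 79→7
Rank sum = 5 + 4 + 7 + 7 = 23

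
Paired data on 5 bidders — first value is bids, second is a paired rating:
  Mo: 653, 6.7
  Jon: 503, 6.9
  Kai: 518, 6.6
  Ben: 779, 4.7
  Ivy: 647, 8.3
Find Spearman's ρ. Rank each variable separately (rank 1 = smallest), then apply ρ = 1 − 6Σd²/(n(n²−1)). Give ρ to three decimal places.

Ranks of variable 1: 4, 1, 2, 5, 3
Ranks of variable 2: 3, 4, 2, 1, 5
d = r₁ − r₂: 1, -3, 0, 4, -2
d²: 1, 9, 0, 16, 4; Σd² = 30
ρ = 1 − 6·30/(5·24) = 1 − 180/120 = -0.500

-0.500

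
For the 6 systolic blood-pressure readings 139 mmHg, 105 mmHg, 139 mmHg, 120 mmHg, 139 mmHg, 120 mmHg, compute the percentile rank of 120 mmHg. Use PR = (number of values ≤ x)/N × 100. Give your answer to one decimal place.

50.0

N = 6.
Strictly below 120: 1. Equal to 120: 2.
PR = 3/6 × 100 = 50.0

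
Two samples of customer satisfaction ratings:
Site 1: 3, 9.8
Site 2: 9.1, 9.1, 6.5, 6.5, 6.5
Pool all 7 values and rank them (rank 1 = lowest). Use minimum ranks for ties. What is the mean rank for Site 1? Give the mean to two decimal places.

4.00

Sorted (ascending): 3, 6.5, 6.5, 6.5, 9.1, 9.1, 9.8
The 3 values of 6.5 occupy positions 2–4 → each gets rank 2.
The 2 values of 9.1 occupy positions 5–6 → each gets rank 5.
Site 1 values → pooled ranks: 3→1, 9.8→7
Mean rank = (1 + 7) / 2 = 4.00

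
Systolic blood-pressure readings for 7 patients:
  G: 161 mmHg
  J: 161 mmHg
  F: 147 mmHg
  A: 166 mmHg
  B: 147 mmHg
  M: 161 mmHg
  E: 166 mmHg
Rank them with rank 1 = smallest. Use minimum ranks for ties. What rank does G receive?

3

Sorted (ascending): 147, 147, 161, 161, 161, 166, 166
The 2 values of 147 occupy positions 1–2 → each gets rank 1.
The 3 values of 161 occupy positions 3–5 → each gets rank 3.
The 2 values of 166 occupy positions 6–7 → each gets rank 6.
G has value 161 mmHg → rank 3.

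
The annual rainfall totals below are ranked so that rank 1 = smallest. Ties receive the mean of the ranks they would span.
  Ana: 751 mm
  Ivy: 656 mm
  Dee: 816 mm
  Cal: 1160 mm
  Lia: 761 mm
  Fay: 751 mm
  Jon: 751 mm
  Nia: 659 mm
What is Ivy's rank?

1

Sorted (ascending): 656, 659, 751, 751, 751, 761, 816, 1160
The 3 values of 751 occupy positions 3–5 → average rank 4.
Ivy has value 656 mm → rank 1.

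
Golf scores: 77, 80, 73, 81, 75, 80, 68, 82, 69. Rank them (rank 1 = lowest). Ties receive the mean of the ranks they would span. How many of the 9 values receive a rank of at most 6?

5

Sorted (ascending): 68, 69, 73, 75, 77, 80, 80, 81, 82
The 2 values of 80 occupy positions 6–7 → average rank (6+7)/2 = 6.5.
Ranks ≤ 6: {1, 2, 3, 4, 5} → 5 values.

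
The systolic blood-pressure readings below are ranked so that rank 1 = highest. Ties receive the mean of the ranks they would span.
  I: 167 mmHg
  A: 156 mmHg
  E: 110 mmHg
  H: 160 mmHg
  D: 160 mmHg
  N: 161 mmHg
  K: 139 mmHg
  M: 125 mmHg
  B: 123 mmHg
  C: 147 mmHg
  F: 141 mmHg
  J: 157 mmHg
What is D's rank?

3.5

Sorted (descending): 167, 161, 160, 160, 157, 156, 147, 141, 139, 125, 123, 110
The 2 values of 160 occupy positions 3–4 → average rank (3+4)/2 = 3.5.
D has value 160 mmHg → rank 3.5.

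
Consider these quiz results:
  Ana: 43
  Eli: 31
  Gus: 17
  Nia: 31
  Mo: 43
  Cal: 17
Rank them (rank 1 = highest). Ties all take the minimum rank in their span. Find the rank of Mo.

1

Sorted (descending): 43, 43, 31, 31, 17, 17
The 2 values of 43 occupy positions 1–2 → each gets rank 1.
The 2 values of 31 occupy positions 3–4 → each gets rank 3.
The 2 values of 17 occupy positions 5–6 → each gets rank 5.
Mo has value 43 → rank 1.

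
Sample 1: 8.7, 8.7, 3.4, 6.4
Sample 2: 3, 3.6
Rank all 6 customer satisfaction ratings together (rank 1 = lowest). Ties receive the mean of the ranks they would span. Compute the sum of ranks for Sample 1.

Sorted (ascending): 3, 3.4, 3.6, 6.4, 8.7, 8.7
The 2 values of 8.7 occupy positions 5–6 → average rank (5+6)/2 = 5.5.
Sample 1 values → pooled ranks: 8.7→5.5, 8.7→5.5, 3.4→2, 6.4→4
Rank sum = 5.5 + 5.5 + 2 + 4 = 17

17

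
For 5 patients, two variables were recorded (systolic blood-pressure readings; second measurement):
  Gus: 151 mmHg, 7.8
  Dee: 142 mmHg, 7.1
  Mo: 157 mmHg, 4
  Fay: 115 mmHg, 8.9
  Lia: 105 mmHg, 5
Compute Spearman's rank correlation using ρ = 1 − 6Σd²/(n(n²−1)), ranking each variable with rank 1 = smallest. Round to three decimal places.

-0.300

Ranks of variable 1: 4, 3, 5, 2, 1
Ranks of variable 2: 4, 3, 1, 5, 2
d = r₁ − r₂: 0, 0, 4, -3, -1
d²: 0, 0, 16, 9, 1; Σd² = 26
ρ = 1 − 6·26/(5·24) = 1 − 156/120 = -0.300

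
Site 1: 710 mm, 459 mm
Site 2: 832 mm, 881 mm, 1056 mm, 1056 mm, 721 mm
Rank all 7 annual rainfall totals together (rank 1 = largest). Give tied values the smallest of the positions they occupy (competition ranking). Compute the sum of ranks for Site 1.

13

Sorted (descending): 1056, 1056, 881, 832, 721, 710, 459
The 2 values of 1056 occupy positions 1–2 → each gets rank 1.
Site 1 values → pooled ranks: 710→6, 459→7
Rank sum = 6 + 7 = 13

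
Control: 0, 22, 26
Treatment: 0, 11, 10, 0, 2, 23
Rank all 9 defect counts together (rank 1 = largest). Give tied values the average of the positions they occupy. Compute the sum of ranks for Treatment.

Sorted (descending): 26, 23, 22, 11, 10, 2, 0, 0, 0
The 3 values of 0 occupy positions 7–9 → average rank 8.
Treatment values → pooled ranks: 0→8, 11→4, 10→5, 0→8, 2→6, 23→2
Rank sum = 8 + 4 + 5 + 8 + 6 + 2 = 33

33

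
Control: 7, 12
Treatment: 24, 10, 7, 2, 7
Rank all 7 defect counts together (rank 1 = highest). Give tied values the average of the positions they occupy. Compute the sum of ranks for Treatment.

Sorted (descending): 24, 12, 10, 7, 7, 7, 2
The 3 values of 7 occupy positions 4–6 → average rank 5.
Treatment values → pooled ranks: 24→1, 10→3, 7→5, 2→7, 7→5
Rank sum = 1 + 3 + 5 + 7 + 5 = 21

21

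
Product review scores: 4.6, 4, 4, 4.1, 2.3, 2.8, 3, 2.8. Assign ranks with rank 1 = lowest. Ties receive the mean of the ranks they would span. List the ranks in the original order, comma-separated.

8, 5.5, 5.5, 7, 1, 2.5, 4, 2.5

Sorted (ascending): 2.3, 2.8, 2.8, 3, 4, 4, 4.1, 4.6
The 2 values of 2.8 occupy positions 2–3 → average rank (2+3)/2 = 2.5.
The 2 values of 4 occupy positions 5–6 → average rank (5+6)/2 = 5.5.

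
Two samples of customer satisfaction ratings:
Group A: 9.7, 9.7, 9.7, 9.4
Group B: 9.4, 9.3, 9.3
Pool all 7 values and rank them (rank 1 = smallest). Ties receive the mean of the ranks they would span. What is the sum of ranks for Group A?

21.5

Sorted (ascending): 9.3, 9.3, 9.4, 9.4, 9.7, 9.7, 9.7
The 2 values of 9.3 occupy positions 1–2 → average rank (1+2)/2 = 1.5.
The 2 values of 9.4 occupy positions 3–4 → average rank (3+4)/2 = 3.5.
The 3 values of 9.7 occupy positions 5–7 → average rank 6.
Group A values → pooled ranks: 9.7→6, 9.7→6, 9.7→6, 9.4→3.5
Rank sum = 6 + 6 + 6 + 3.5 = 21.5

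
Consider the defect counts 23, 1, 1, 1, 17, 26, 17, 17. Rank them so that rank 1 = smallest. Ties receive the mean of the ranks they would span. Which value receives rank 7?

23

Sorted (ascending): 1, 1, 1, 17, 17, 17, 23, 26
The 3 values of 1 occupy positions 1–3 → average rank 2.
The 3 values of 17 occupy positions 4–6 → average rank 5.
Rank 7 → value 23.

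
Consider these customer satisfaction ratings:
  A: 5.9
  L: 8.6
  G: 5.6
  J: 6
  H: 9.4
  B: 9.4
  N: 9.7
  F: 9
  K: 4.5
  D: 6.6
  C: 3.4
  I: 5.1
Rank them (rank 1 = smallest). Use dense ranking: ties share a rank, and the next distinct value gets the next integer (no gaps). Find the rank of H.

Sorted (ascending): 3.4, 4.5, 5.1, 5.6, 5.9, 6, 6.6, 8.6, 9, 9.4, 9.4, 9.7
The 2 values of 9.4 share dense rank 10.
Remaining distinct values take the next consecutive integers.
H has value 9.4 → rank 10.

10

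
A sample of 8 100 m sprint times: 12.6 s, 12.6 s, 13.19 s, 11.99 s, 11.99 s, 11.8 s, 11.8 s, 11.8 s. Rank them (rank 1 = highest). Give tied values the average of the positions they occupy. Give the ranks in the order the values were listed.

2.5, 2.5, 1, 4.5, 4.5, 7, 7, 7

Sorted (descending): 13.19, 12.6, 12.6, 11.99, 11.99, 11.8, 11.8, 11.8
The 2 values of 12.6 occupy positions 2–3 → average rank (2+3)/2 = 2.5.
The 2 values of 11.99 occupy positions 4–5 → average rank (4+5)/2 = 4.5.
The 3 values of 11.8 occupy positions 6–8 → average rank 7.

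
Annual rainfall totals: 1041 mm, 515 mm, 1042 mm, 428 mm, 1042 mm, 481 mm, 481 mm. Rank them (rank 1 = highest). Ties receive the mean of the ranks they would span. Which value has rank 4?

515

Sorted (descending): 1042, 1042, 1041, 515, 481, 481, 428
The 2 values of 1042 occupy positions 1–2 → average rank (1+2)/2 = 1.5.
The 2 values of 481 occupy positions 5–6 → average rank (5+6)/2 = 5.5.
Rank 4 → value 515.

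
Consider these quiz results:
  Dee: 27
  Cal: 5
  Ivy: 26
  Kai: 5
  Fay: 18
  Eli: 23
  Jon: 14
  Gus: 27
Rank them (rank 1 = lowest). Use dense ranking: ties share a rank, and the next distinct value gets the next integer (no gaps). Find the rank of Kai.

1

Sorted (ascending): 5, 5, 14, 18, 23, 26, 27, 27
The 2 values of 5 share dense rank 1.
The 2 values of 27 share dense rank 6.
Remaining distinct values take the next consecutive integers.
Kai has value 5 → rank 1.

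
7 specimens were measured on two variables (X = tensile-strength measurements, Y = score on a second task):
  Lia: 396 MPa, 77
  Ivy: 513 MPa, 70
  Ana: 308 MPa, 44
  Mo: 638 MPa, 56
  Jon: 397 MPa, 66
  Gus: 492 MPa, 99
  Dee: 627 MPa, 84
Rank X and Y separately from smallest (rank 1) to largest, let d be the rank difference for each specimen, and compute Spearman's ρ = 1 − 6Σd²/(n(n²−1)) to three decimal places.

Ranks of variable 1: 2, 5, 1, 7, 3, 4, 6
Ranks of variable 2: 5, 4, 1, 2, 3, 7, 6
d = r₁ − r₂: -3, 1, 0, 5, 0, -3, 0
d²: 9, 1, 0, 25, 0, 9, 0; Σd² = 44
ρ = 1 − 6·44/(7·48) = 1 − 264/336 = 0.214

0.214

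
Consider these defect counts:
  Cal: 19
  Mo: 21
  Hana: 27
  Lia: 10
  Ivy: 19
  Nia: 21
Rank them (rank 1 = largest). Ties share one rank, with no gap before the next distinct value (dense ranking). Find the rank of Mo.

2

Sorted (descending): 27, 21, 21, 19, 19, 10
The 2 values of 21 share dense rank 2.
The 2 values of 19 share dense rank 3.
Remaining distinct values take the next consecutive integers.
Mo has value 21 → rank 2.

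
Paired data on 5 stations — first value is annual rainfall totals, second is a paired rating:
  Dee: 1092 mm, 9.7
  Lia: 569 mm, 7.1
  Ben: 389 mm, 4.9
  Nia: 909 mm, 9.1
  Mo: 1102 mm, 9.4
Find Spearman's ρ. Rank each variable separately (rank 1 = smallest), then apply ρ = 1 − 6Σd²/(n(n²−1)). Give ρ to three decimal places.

Ranks of variable 1: 4, 2, 1, 3, 5
Ranks of variable 2: 5, 2, 1, 3, 4
d = r₁ − r₂: -1, 0, 0, 0, 1
d²: 1, 0, 0, 0, 1; Σd² = 2
ρ = 1 − 6·2/(5·24) = 1 − 12/120 = 0.900

0.900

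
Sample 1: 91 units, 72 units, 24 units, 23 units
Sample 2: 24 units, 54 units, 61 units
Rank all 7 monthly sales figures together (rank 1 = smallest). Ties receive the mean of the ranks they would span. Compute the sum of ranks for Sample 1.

16.5

Sorted (ascending): 23, 24, 24, 54, 61, 72, 91
The 2 values of 24 occupy positions 2–3 → average rank (2+3)/2 = 2.5.
Sample 1 values → pooled ranks: 91→7, 72→6, 24→2.5, 23→1
Rank sum = 7 + 6 + 2.5 + 1 = 16.5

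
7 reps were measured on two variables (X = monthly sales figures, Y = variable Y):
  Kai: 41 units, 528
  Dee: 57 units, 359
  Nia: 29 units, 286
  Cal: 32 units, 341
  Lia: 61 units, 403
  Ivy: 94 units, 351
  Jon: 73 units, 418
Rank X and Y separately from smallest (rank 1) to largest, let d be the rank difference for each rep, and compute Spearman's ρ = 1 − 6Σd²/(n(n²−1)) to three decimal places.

Ranks of variable 1: 3, 4, 1, 2, 5, 7, 6
Ranks of variable 2: 7, 4, 1, 2, 5, 3, 6
d = r₁ − r₂: -4, 0, 0, 0, 0, 4, 0
d²: 16, 0, 0, 0, 0, 16, 0; Σd² = 32
ρ = 1 − 6·32/(7·48) = 1 − 192/336 = 0.429

0.429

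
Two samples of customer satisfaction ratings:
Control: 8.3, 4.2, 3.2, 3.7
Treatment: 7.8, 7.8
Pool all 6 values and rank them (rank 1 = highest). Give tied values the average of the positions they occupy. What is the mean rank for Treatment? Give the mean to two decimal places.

Sorted (descending): 8.3, 7.8, 7.8, 4.2, 3.7, 3.2
The 2 values of 7.8 occupy positions 2–3 → average rank (2+3)/2 = 2.5.
Treatment values → pooled ranks: 7.8→2.5, 7.8→2.5
Mean rank = (2.5 + 2.5) / 2 = 2.50

2.50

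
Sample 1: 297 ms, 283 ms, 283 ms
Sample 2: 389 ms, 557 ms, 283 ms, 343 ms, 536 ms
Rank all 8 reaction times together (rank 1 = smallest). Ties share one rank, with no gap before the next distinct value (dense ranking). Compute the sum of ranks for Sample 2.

19

Sorted (ascending): 283, 283, 283, 297, 343, 389, 536, 557
The 3 values of 283 share dense rank 1.
Remaining distinct values take the next consecutive integers.
Sample 2 values → pooled ranks: 389→4, 557→6, 283→1, 343→3, 536→5
Rank sum = 4 + 6 + 1 + 3 + 5 = 19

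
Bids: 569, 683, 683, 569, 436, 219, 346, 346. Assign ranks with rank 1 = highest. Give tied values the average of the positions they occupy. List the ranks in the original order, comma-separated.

3.5, 1.5, 1.5, 3.5, 5, 8, 6.5, 6.5

Sorted (descending): 683, 683, 569, 569, 436, 346, 346, 219
The 2 values of 683 occupy positions 1–2 → average rank (1+2)/2 = 1.5.
The 2 values of 569 occupy positions 3–4 → average rank (3+4)/2 = 3.5.
The 2 values of 346 occupy positions 6–7 → average rank (6+7)/2 = 6.5.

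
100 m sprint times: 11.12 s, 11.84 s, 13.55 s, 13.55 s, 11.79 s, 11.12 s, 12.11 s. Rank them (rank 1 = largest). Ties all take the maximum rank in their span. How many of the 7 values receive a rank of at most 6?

5

Sorted (descending): 13.55, 13.55, 12.11, 11.84, 11.79, 11.12, 11.12
The 2 values of 13.55 occupy positions 1–2 → each gets rank 2.
The 2 values of 11.12 occupy positions 6–7 → each gets rank 7.
Ranks ≤ 6: {2, 2, 3, 4, 5} → 5 values.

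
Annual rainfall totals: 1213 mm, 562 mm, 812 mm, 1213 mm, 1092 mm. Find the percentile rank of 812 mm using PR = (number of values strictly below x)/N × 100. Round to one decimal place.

20.0

N = 5.
Strictly below 812: 1. Equal to 812: 1.
PR = 1/5 × 100 = 20.0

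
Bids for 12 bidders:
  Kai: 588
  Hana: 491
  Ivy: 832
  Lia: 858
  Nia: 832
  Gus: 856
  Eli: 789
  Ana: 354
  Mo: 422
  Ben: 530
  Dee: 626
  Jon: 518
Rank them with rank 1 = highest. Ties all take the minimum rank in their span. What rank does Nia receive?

3

Sorted (descending): 858, 856, 832, 832, 789, 626, 588, 530, 518, 491, 422, 354
The 2 values of 832 occupy positions 3–4 → each gets rank 3.
Nia has value 832 → rank 3.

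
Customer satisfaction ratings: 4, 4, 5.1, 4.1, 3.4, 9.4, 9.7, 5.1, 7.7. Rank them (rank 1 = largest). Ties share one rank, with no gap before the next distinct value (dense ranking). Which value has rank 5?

Sorted (descending): 9.7, 9.4, 7.7, 5.1, 5.1, 4.1, 4, 4, 3.4
The 2 values of 5.1 share dense rank 4.
The 2 values of 4 share dense rank 6.
Remaining distinct values take the next consecutive integers.
Rank 5 → value 4.1.

4.1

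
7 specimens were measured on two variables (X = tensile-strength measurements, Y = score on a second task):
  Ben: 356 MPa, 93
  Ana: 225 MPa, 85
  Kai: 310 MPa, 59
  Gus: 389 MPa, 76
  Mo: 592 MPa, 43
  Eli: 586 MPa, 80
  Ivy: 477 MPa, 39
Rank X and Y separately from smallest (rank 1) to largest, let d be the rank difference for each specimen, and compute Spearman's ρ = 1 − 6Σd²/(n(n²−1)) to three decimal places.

Ranks of variable 1: 3, 1, 2, 4, 7, 6, 5
Ranks of variable 2: 7, 6, 3, 4, 2, 5, 1
d = r₁ − r₂: -4, -5, -1, 0, 5, 1, 4
d²: 16, 25, 1, 0, 25, 1, 16; Σd² = 84
ρ = 1 − 6·84/(7·48) = 1 − 504/336 = -0.500

-0.500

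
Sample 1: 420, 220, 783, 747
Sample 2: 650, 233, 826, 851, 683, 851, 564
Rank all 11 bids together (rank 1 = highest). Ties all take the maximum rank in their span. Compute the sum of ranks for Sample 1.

29

Sorted (descending): 851, 851, 826, 783, 747, 683, 650, 564, 420, 233, 220
The 2 values of 851 occupy positions 1–2 → each gets rank 2.
Sample 1 values → pooled ranks: 420→9, 220→11, 783→4, 747→5
Rank sum = 9 + 11 + 4 + 5 = 29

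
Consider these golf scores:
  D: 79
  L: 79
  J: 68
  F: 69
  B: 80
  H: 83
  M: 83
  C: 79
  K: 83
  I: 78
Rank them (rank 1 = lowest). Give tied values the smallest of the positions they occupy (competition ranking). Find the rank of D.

4

Sorted (ascending): 68, 69, 78, 79, 79, 79, 80, 83, 83, 83
The 3 values of 79 occupy positions 4–6 → each gets rank 4.
The 3 values of 83 occupy positions 8–10 → each gets rank 8.
D has value 79 → rank 4.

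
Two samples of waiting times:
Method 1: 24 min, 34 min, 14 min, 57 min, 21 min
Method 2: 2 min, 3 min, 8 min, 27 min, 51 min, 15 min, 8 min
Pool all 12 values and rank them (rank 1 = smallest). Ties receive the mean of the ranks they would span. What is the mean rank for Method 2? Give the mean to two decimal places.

Sorted (ascending): 2, 3, 8, 8, 14, 15, 21, 24, 27, 34, 51, 57
The 2 values of 8 occupy positions 3–4 → average rank (3+4)/2 = 3.5.
Method 2 values → pooled ranks: 2→1, 3→2, 8→3.5, 27→9, 51→11, 15→6, 8→3.5
Mean rank = (1 + 2 + 3.5 + 9 + 11 + 6 + 3.5) / 7 = 5.14

5.14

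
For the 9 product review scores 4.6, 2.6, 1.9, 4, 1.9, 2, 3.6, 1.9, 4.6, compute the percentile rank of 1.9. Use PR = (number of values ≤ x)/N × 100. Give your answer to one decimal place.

33.3

N = 9.
Strictly below 1.9: 0. Equal to 1.9: 3.
PR = 3/9 × 100 = 33.3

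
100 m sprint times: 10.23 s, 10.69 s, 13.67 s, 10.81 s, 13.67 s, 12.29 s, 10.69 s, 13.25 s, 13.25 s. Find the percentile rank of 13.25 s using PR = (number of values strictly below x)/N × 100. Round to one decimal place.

55.6

N = 9.
Strictly below 13.25: 5. Equal to 13.25: 2.
PR = 5/9 × 100 = 55.6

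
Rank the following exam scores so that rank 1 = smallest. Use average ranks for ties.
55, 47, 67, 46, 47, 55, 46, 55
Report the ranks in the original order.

Sorted (ascending): 46, 46, 47, 47, 55, 55, 55, 67
The 2 values of 46 occupy positions 1–2 → average rank (1+2)/2 = 1.5.
The 2 values of 47 occupy positions 3–4 → average rank (3+4)/2 = 3.5.
The 3 values of 55 occupy positions 5–7 → average rank 6.

6, 3.5, 8, 1.5, 3.5, 6, 1.5, 6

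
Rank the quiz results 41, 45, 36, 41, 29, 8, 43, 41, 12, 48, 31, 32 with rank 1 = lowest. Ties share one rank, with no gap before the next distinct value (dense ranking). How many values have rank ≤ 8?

10

Sorted (ascending): 8, 12, 29, 31, 32, 36, 41, 41, 41, 43, 45, 48
The 3 values of 41 share dense rank 7.
Remaining distinct values take the next consecutive integers.
Ranks ≤ 8: {1, 2, 3, 4, 5, 6, 7, 7, 7, 8} → 10 values.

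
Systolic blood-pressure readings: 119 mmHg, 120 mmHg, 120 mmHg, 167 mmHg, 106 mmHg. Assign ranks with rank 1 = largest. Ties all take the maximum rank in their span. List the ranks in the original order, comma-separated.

Sorted (descending): 167, 120, 120, 119, 106
The 2 values of 120 occupy positions 2–3 → each gets rank 3.

4, 3, 3, 1, 5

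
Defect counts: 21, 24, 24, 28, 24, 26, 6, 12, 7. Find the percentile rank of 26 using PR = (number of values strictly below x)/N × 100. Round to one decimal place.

N = 9.
Strictly below 26: 7. Equal to 26: 1.
PR = 7/9 × 100 = 77.8

77.8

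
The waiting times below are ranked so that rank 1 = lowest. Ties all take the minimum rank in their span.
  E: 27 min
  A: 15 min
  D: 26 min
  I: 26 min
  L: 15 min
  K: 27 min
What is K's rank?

Sorted (ascending): 15, 15, 26, 26, 27, 27
The 2 values of 15 occupy positions 1–2 → each gets rank 1.
The 2 values of 26 occupy positions 3–4 → each gets rank 3.
The 2 values of 27 occupy positions 5–6 → each gets rank 5.
K has value 27 min → rank 5.

5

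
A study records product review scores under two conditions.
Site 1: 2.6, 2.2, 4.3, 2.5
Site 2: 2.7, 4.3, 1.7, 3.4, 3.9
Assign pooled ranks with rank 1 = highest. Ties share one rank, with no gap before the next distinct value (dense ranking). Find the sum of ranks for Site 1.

Sorted (descending): 4.3, 4.3, 3.9, 3.4, 2.7, 2.6, 2.5, 2.2, 1.7
The 2 values of 4.3 share dense rank 1.
Remaining distinct values take the next consecutive integers.
Site 1 values → pooled ranks: 2.6→5, 2.2→7, 4.3→1, 2.5→6
Rank sum = 5 + 7 + 1 + 6 = 19

19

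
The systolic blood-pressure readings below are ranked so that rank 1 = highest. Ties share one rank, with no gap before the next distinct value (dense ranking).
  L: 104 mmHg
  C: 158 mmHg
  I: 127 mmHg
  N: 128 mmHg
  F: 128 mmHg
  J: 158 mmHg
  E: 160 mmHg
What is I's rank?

4

Sorted (descending): 160, 158, 158, 128, 128, 127, 104
The 2 values of 158 share dense rank 2.
The 2 values of 128 share dense rank 3.
Remaining distinct values take the next consecutive integers.
I has value 127 mmHg → rank 4.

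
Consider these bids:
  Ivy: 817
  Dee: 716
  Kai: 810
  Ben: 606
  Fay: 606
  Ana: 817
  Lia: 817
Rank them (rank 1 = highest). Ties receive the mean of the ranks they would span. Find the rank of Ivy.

2

Sorted (descending): 817, 817, 817, 810, 716, 606, 606
The 3 values of 817 occupy positions 1–3 → average rank 2.
The 2 values of 606 occupy positions 6–7 → average rank (6+7)/2 = 6.5.
Ivy has value 817 → rank 2.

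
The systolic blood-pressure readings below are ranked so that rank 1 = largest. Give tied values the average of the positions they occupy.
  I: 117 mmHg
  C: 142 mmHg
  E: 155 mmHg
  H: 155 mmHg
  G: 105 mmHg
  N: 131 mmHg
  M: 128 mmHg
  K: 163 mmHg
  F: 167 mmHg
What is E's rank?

3.5

Sorted (descending): 167, 163, 155, 155, 142, 131, 128, 117, 105
The 2 values of 155 occupy positions 3–4 → average rank (3+4)/2 = 3.5.
E has value 155 mmHg → rank 3.5.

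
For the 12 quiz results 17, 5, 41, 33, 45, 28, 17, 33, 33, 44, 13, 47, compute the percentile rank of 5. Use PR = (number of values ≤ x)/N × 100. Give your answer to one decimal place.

N = 12.
Strictly below 5: 0. Equal to 5: 1.
PR = 1/12 × 100 = 8.3

8.3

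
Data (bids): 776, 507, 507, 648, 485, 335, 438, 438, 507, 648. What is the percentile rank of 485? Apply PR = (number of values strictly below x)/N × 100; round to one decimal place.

N = 10.
Strictly below 485: 3. Equal to 485: 1.
PR = 3/10 × 100 = 30.0

30.0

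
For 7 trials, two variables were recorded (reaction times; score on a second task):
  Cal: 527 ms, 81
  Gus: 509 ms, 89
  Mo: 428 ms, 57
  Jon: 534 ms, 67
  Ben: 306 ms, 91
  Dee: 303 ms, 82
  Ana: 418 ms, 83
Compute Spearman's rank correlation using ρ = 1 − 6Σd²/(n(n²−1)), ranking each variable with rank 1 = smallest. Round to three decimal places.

Ranks of variable 1: 6, 5, 4, 7, 2, 1, 3
Ranks of variable 2: 3, 6, 1, 2, 7, 4, 5
d = r₁ − r₂: 3, -1, 3, 5, -5, -3, -2
d²: 9, 1, 9, 25, 25, 9, 4; Σd² = 82
ρ = 1 − 6·82/(7·48) = 1 − 492/336 = -0.464

-0.464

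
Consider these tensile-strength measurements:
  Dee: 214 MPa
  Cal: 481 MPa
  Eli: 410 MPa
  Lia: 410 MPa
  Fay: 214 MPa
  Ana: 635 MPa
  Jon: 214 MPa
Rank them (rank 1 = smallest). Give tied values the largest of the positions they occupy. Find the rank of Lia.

5

Sorted (ascending): 214, 214, 214, 410, 410, 481, 635
The 3 values of 214 occupy positions 1–3 → each gets rank 3.
The 2 values of 410 occupy positions 4–5 → each gets rank 5.
Lia has value 410 MPa → rank 5.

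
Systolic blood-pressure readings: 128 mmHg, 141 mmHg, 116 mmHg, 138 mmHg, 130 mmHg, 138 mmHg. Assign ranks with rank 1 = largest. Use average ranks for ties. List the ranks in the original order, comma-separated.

5, 1, 6, 2.5, 4, 2.5

Sorted (descending): 141, 138, 138, 130, 128, 116
The 2 values of 138 occupy positions 2–3 → average rank (2+3)/2 = 2.5.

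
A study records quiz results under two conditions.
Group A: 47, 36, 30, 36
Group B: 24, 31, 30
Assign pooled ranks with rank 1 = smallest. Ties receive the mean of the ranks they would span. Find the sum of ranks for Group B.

Sorted (ascending): 24, 30, 30, 31, 36, 36, 47
The 2 values of 30 occupy positions 2–3 → average rank (2+3)/2 = 2.5.
The 2 values of 36 occupy positions 5–6 → average rank (5+6)/2 = 5.5.
Group B values → pooled ranks: 24→1, 31→4, 30→2.5
Rank sum = 1 + 4 + 2.5 = 7.5

7.5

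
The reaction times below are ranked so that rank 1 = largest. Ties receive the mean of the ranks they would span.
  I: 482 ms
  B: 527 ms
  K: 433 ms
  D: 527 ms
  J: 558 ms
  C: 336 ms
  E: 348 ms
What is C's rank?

7

Sorted (descending): 558, 527, 527, 482, 433, 348, 336
The 2 values of 527 occupy positions 2–3 → average rank (2+3)/2 = 2.5.
C has value 336 ms → rank 7.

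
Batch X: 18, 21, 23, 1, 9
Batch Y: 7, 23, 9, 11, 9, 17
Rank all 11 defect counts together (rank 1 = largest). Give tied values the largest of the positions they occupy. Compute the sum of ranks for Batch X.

Sorted (descending): 23, 23, 21, 18, 17, 11, 9, 9, 9, 7, 1
The 2 values of 23 occupy positions 1–2 → each gets rank 2.
The 3 values of 9 occupy positions 7–9 → each gets rank 9.
Batch X values → pooled ranks: 18→4, 21→3, 23→2, 1→11, 9→9
Rank sum = 4 + 3 + 2 + 11 + 9 = 29

29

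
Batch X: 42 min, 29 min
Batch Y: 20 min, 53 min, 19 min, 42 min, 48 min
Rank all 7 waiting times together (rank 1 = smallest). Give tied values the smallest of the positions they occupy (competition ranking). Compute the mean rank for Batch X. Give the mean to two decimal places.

3.50

Sorted (ascending): 19, 20, 29, 42, 42, 48, 53
The 2 values of 42 occupy positions 4–5 → each gets rank 4.
Batch X values → pooled ranks: 42→4, 29→3
Mean rank = (4 + 3) / 2 = 3.50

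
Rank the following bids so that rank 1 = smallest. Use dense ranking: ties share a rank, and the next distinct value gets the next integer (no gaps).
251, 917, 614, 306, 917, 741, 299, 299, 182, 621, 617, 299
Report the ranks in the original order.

Sorted (ascending): 182, 251, 299, 299, 299, 306, 614, 617, 621, 741, 917, 917
The 3 values of 299 share dense rank 3.
The 2 values of 917 share dense rank 9.
Remaining distinct values take the next consecutive integers.

2, 9, 5, 4, 9, 8, 3, 3, 1, 7, 6, 3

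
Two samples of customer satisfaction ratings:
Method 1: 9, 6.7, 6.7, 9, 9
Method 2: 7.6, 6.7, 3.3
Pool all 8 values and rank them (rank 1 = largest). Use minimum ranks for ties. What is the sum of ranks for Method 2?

Sorted (descending): 9, 9, 9, 7.6, 6.7, 6.7, 6.7, 3.3
The 3 values of 9 occupy positions 1–3 → each gets rank 1.
The 3 values of 6.7 occupy positions 5–7 → each gets rank 5.
Method 2 values → pooled ranks: 7.6→4, 6.7→5, 3.3→8
Rank sum = 4 + 5 + 8 = 17

17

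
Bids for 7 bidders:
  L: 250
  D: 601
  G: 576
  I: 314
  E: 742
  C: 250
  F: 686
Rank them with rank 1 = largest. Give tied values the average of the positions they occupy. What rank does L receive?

6.5

Sorted (descending): 742, 686, 601, 576, 314, 250, 250
The 2 values of 250 occupy positions 6–7 → average rank (6+7)/2 = 6.5.
L has value 250 → rank 6.5.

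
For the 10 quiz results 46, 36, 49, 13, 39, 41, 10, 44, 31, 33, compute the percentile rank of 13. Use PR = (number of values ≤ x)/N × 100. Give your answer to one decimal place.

N = 10.
Strictly below 13: 1. Equal to 13: 1.
PR = 2/10 × 100 = 20.0

20.0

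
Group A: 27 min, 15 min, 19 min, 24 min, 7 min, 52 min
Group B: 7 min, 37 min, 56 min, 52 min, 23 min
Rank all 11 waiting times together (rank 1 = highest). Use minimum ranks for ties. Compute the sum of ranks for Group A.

Sorted (descending): 56, 52, 52, 37, 27, 24, 23, 19, 15, 7, 7
The 2 values of 52 occupy positions 2–3 → each gets rank 2.
The 2 values of 7 occupy positions 10–11 → each gets rank 10.
Group A values → pooled ranks: 27→5, 15→9, 19→8, 24→6, 7→10, 52→2
Rank sum = 5 + 9 + 8 + 6 + 10 + 2 = 40

40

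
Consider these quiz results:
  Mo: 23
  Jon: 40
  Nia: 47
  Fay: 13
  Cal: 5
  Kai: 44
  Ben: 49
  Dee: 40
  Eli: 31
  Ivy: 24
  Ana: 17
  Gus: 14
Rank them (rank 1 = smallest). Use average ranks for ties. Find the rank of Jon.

Sorted (ascending): 5, 13, 14, 17, 23, 24, 31, 40, 40, 44, 47, 49
The 2 values of 40 occupy positions 8–9 → average rank (8+9)/2 = 8.5.
Jon has value 40 → rank 8.5.

8.5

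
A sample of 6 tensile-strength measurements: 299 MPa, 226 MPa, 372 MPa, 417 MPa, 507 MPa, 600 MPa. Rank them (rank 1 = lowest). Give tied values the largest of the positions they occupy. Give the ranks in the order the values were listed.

2, 1, 3, 4, 5, 6

Sorted (ascending): 226, 299, 372, 417, 507, 600
No ties — each value takes its position as its rank.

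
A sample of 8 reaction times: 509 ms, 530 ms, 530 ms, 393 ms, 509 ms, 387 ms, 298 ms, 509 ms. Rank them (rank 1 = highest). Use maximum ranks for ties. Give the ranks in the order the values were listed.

Sorted (descending): 530, 530, 509, 509, 509, 393, 387, 298
The 2 values of 530 occupy positions 1–2 → each gets rank 2.
The 3 values of 509 occupy positions 3–5 → each gets rank 5.

5, 2, 2, 6, 5, 7, 8, 5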